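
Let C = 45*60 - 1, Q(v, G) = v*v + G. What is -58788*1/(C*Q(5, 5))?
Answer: -9798/13495 ≈ -0.72605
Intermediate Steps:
Q(v, G) = G + v² (Q(v, G) = v² + G = G + v²)
C = 2699 (C = 2700 - 1 = 2699)
-58788*1/(C*Q(5, 5)) = -58788*1/(2699*(5 + 5²)) = -58788*1/(2699*(5 + 25)) = -58788/(30*2699) = -58788/80970 = -58788*1/80970 = -9798/13495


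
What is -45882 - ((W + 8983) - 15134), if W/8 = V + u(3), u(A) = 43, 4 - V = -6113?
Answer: -89011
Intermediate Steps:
V = 6117 (V = 4 - 1*(-6113) = 4 + 6113 = 6117)
W = 49280 (W = 8*(6117 + 43) = 8*6160 = 49280)
-45882 - ((W + 8983) - 15134) = -45882 - ((49280 + 8983) - 15134) = -45882 - (58263 - 15134) = -45882 - 1*43129 = -45882 - 43129 = -89011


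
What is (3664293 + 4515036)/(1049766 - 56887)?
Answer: 8179329/992879 ≈ 8.2380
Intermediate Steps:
(3664293 + 4515036)/(1049766 - 56887) = 8179329/992879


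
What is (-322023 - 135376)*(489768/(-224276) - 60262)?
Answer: 1545529503695480/56069 ≈ 2.7565e+10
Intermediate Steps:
(-322023 - 135376)*(489768/(-224276) - 60262) = -457399*(489768*(-1/224276) - 60262) = -457399*(-122442/56069 - 60262) = -457399*(-3378952520/56069) = 1545529503695480/56069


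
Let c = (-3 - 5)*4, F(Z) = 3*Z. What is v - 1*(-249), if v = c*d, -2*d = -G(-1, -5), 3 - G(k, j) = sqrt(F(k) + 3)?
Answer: 201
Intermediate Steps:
G(k, j) = 3 - sqrt(3 + 3*k) (G(k, j) = 3 - sqrt(3*k + 3) = 3 - sqrt(3 + 3*k))
c = -32 (c = -8*4 = -32)
d = 3/2 (d = -(-1)*(3 - sqrt(3 + 3*(-1)))/2 = -(-1)*(3 - sqrt(3 - 3))/2 = -(-1)*(3 - sqrt(0))/2 = -(-1)*(3 - 1*0)/2 = -(-1)*(3 + 0)/2 = -(-1)*3/2 = -1/2*(-3) = 3/2 ≈ 1.5000)
v = -48 (v = -32*3/2 = -48)
v - 1*(-249) = -48 - 1*(-249) = -48 + 249 = 201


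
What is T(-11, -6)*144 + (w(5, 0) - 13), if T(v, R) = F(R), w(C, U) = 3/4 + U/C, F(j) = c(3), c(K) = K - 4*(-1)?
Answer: 3983/4 ≈ 995.75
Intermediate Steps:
c(K) = 4 + K (c(K) = K + 4 = 4 + K)
F(j) = 7 (F(j) = 4 + 3 = 7)
w(C, U) = ¾ + U/C (w(C, U) = 3*(¼) + U/C = ¾ + U/C)
T(v, R) = 7
T(-11, -6)*144 + (w(5, 0) - 13) = 7*144 + ((¾ + 0/5) - 13) = 1008 + ((¾ + 0*(⅕)) - 13) = 1008 + ((¾ + 0) - 13) = 1008 + (¾ - 13) = 1008 - 49/4 = 3983/4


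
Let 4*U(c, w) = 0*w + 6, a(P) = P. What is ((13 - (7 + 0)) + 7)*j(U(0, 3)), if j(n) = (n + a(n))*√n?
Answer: 39*√6/2 ≈ 47.765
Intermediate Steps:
U(c, w) = 3/2 (U(c, w) = (0*w + 6)/4 = (0 + 6)/4 = (¼)*6 = 3/2)
j(n) = 2*n^(3/2) (j(n) = (n + n)*√n = (2*n)*√n = 2*n^(3/2))
((13 - (7 + 0)) + 7)*j(U(0, 3)) = ((13 - (7 + 0)) + 7)*(2*(3/2)^(3/2)) = ((13 - 1*7) + 7)*(2*(3*√6/4)) = ((13 - 7) + 7)*(3*√6/2) = (6 + 7)*(3*√6/2) = 13*(3*√6/2) = 39*√6/2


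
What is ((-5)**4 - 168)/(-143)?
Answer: -457/143 ≈ -3.1958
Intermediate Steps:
((-5)**4 - 168)/(-143) = (625 - 168)*(-1/143) = 457*(-1/143) = -457/143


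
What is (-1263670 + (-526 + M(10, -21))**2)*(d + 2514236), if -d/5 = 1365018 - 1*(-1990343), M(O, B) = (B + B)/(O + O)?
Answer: 1404549826222191/100 ≈ 1.4045e+13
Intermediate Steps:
M(O, B) = B/O (M(O, B) = (2*B)/((2*O)) = (2*B)*(1/(2*O)) = B/O)
d = -16776805 (d = -5*(1365018 - 1*(-1990343)) = -5*(1365018 + 1990343) = -5*3355361 = -16776805)
(-1263670 + (-526 + M(10, -21))**2)*(d + 2514236) = (-1263670 + (-526 - 21/10)**2)*(-16776805 + 2514236) = (-1263670 + (-526 - 21*1/10)**2)*(-14262569) = (-1263670 + (-526 - 21/10)**2)*(-14262569) = (-1263670 + (-5281/10)**2)*(-14262569) = (-1263670 + 27888961/100)*(-14262569) = -98478039/100*(-14262569) = 1404549826222191/100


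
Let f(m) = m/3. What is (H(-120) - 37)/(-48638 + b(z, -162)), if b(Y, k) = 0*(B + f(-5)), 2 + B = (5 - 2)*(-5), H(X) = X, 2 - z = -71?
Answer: 157/48638 ≈ 0.0032279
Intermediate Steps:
z = 73 (z = 2 - 1*(-71) = 2 + 71 = 73)
B = -17 (B = -2 + (5 - 2)*(-5) = -2 + 3*(-5) = -2 - 15 = -17)
f(m) = m/3 (f(m) = m*(1/3) = m/3)
b(Y, k) = 0 (b(Y, k) = 0*(-17 + (1/3)*(-5)) = 0*(-17 - 5/3) = 0*(-56/3) = 0)
(H(-120) - 37)/(-48638 + b(z, -162)) = (-120 - 37)/(-48638 + 0) = -157/(-48638) = -157*(-1/48638) = 157/48638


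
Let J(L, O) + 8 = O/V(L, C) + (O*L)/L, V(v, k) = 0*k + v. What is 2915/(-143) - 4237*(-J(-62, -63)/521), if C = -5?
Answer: -247556489/419926 ≈ -589.52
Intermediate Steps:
V(v, k) = v (V(v, k) = 0 + v = v)
J(L, O) = -8 + O + O/L (J(L, O) = -8 + (O/L + (O*L)/L) = -8 + (O/L + (L*O)/L) = -8 + (O/L + O) = -8 + (O + O/L) = -8 + O + O/L)
2915/(-143) - 4237*(-J(-62, -63)/521) = 2915/(-143) - 4237/((-521/(-8 - 63 - 63/(-62)))) = 2915*(-1/143) - 4237/((-521/(-8 - 63 - 63*(-1/62)))) = -265/13 - 4237/((-521/(-8 - 63 + 63/62))) = -265/13 - 4237/((-521/(-4339/62))) = -265/13 - 4237/((-521*(-62/4339))) = -265/13 - 4237/32302/4339 = -265/13 - 4237*4339/32302 = -265/13 - 18384343/32302 = -247556489/419926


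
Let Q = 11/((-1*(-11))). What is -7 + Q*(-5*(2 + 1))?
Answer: -22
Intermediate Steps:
Q = 1 (Q = 11/11 = 11*(1/11) = 1)
-7 + Q*(-5*(2 + 1)) = -7 + 1*(-5*(2 + 1)) = -7 + 1*(-5*3) = -7 + 1*(-15) = -7 - 15 = -22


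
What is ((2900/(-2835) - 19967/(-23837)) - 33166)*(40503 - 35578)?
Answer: -11206504932125/68607 ≈ -1.6334e+8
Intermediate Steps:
((2900/(-2835) - 19967/(-23837)) - 33166)*(40503 - 35578) = ((2900*(-1/2835) - 19967*(-1/23837)) - 33166)*4925 = ((-580/567 + 19967/23837) - 33166)*4925 = (-2504171/13515579 - 33166)*4925 = -448260197285/13515579*4925 = -11206504932125/68607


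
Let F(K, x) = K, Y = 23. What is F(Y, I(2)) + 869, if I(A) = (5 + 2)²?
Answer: 892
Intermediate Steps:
I(A) = 49 (I(A) = 7² = 49)
F(Y, I(2)) + 869 = 23 + 869 = 892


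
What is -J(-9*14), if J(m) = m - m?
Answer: 0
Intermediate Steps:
J(m) = 0
-J(-9*14) = -1*0 = 0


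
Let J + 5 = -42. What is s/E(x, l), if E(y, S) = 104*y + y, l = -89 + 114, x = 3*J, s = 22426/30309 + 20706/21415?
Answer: -1107830944/9609440414175 ≈ -0.00011529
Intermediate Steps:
J = -47 (J = -5 - 42 = -47)
s = 1107830944/649067235 (s = 22426*(1/30309) + 20706*(1/21415) = 22426/30309 + 20706/21415 = 1107830944/649067235 ≈ 1.7068)
x = -141 (x = 3*(-47) = -141)
l = 25
E(y, S) = 105*y
s/E(x, l) = 1107830944/(649067235*((105*(-141)))) = (1107830944/649067235)/(-14805) = (1107830944/649067235)*(-1/14805) = -1107830944/9609440414175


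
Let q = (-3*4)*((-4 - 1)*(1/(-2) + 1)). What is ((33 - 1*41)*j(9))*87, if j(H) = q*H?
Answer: -187920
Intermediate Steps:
q = 30 (q = -(-60)*(-1/2 + 1) = -(-60)/2 = -12*(-5/2) = 30)
j(H) = 30*H
((33 - 1*41)*j(9))*87 = ((33 - 1*41)*(30*9))*87 = ((33 - 41)*270)*87 = -8*270*87 = -2160*87 = -187920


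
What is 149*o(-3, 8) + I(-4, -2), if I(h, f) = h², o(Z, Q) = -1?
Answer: -133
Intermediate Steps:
149*o(-3, 8) + I(-4, -2) = 149*(-1) + (-4)² = -149 + 16 = -133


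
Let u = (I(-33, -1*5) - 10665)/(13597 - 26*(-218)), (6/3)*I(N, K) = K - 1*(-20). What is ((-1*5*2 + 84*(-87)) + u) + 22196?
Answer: 114645605/7706 ≈ 14877.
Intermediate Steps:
I(N, K) = 10 + K/2 (I(N, K) = (K - 1*(-20))/2 = (K + 20)/2 = (20 + K)/2 = 10 + K/2)
u = -4263/7706 (u = ((10 + (-1*5)/2) - 10665)/(13597 - 26*(-218)) = ((10 + (½)*(-5)) - 10665)/(13597 + 5668) = ((10 - 5/2) - 10665)/19265 = (15/2 - 10665)*(1/19265) = -21315/2*1/19265 = -4263/7706 ≈ -0.55321)
((-1*5*2 + 84*(-87)) + u) + 22196 = ((-1*5*2 + 84*(-87)) - 4263/7706) + 22196 = ((-5*2 - 7308) - 4263/7706) + 22196 = ((-10 - 7308) - 4263/7706) + 22196 = (-7318 - 4263/7706) + 22196 = -56396771/7706 + 22196 = 114645605/7706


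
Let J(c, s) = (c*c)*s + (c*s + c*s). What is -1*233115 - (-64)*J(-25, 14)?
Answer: 282085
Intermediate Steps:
J(c, s) = s*c² + 2*c*s (J(c, s) = c²*s + 2*c*s = s*c² + 2*c*s)
-1*233115 - (-64)*J(-25, 14) = -1*233115 - (-64)*(-25*14*(2 - 25)) = -233115 - (-64)*(-25*14*(-23)) = -233115 - (-64)*8050 = -233115 - 1*(-515200) = -233115 + 515200 = 282085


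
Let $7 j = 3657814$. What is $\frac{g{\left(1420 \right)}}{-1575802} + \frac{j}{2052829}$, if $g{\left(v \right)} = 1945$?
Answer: $\frac{5736041349993}{22643964307006} \approx 0.25331$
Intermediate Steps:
$j = \frac{3657814}{7}$ ($j = \frac{1}{7} \cdot 3657814 = \frac{3657814}{7} \approx 5.2255 \cdot 10^{5}$)
$\frac{g{\left(1420 \right)}}{-1575802} + \frac{j}{2052829} = \frac{1945}{-1575802} + \frac{3657814}{7 \cdot 2052829} = 1945 \left(- \frac{1}{1575802}\right) + \frac{3657814}{7} \cdot \frac{1}{2052829} = - \frac{1945}{1575802} + \frac{3657814}{14369803} = \frac{5736041349993}{22643964307006}$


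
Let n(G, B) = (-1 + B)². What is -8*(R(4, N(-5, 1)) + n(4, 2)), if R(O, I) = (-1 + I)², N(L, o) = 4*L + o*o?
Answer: -3208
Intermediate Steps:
N(L, o) = o² + 4*L (N(L, o) = 4*L + o² = o² + 4*L)
-8*(R(4, N(-5, 1)) + n(4, 2)) = -8*((-1 + (1² + 4*(-5)))² + (-1 + 2)²) = -8*((-1 + (1 - 20))² + 1²) = -8*((-1 - 19)² + 1) = -8*((-20)² + 1) = -8*(400 + 1) = -8*401 = -3208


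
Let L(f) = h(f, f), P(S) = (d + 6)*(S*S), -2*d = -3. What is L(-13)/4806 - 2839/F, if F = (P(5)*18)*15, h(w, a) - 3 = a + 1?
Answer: -522217/9011250 ≈ -0.057952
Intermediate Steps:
d = 3/2 (d = -½*(-3) = 3/2 ≈ 1.5000)
h(w, a) = 4 + a (h(w, a) = 3 + (a + 1) = 3 + (1 + a) = 4 + a)
P(S) = 15*S²/2 (P(S) = (3/2 + 6)*(S*S) = 15*S²/2)
L(f) = 4 + f
F = 50625 (F = (((15/2)*5²)*18)*15 = (((15/2)*25)*18)*15 = ((375/2)*18)*15 = 3375*15 = 50625)
L(-13)/4806 - 2839/F = (4 - 13)/4806 - 2839/50625 = -9*1/4806 - 2839*1/50625 = -1/534 - 2839/50625 = -522217/9011250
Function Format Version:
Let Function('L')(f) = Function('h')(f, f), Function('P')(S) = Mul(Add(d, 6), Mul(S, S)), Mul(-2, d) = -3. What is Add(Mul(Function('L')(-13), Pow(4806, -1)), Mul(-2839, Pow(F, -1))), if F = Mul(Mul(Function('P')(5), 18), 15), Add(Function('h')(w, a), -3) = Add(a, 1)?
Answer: Rational(-522217, 9011250) ≈ -0.057952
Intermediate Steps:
d = Rational(3, 2) (d = Mul(Rational(-1, 2), -3) = Rational(3, 2) ≈ 1.5000)
Function('h')(w, a) = Add(4, a) (Function('h')(w, a) = Add(3, Add(a, 1)) = Add(3, Add(1, a)) = Add(4, a))
Function('P')(S) = Mul(Rational(15, 2), Pow(S, 2)) (Function('P')(S) = Mul(Add(Rational(3, 2), 6), Mul(S, S)) = Mul(Rational(15, 2), Pow(S, 2)))
Function('L')(f) = Add(4, f)
F = 50625 (F = Mul(Mul(Mul(Rational(15, 2), Pow(5, 2)), 18), 15) = Mul(Mul(Mul(Rational(15, 2), 25), 18), 15) = Mul(Mul(Rational(375, 2), 18), 15) = Mul(3375, 15) = 50625)
Add(Mul(Function('L')(-13), Pow(4806, -1)), Mul(-2839, Pow(F, -1))) = Add(Mul(Add(4, -13), Pow(4806, -1)), Mul(-2839, Pow(50625, -1))) = Add(Mul(-9, Rational(1, 4806)), Mul(-2839, Rational(1, 50625))) = Add(Rational(-1, 534), Rational(-2839, 50625)) = Rational(-522217, 9011250)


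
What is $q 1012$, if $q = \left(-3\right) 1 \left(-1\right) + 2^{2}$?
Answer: $7084$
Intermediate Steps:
$q = 7$ ($q = \left(-3\right) \left(-1\right) + 4 = 3 + 4 = 7$)
$q 1012 = 7 \cdot 1012 = 7084$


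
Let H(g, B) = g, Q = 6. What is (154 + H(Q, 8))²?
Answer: 25600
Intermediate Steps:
(154 + H(Q, 8))² = (154 + 6)² = 160² = 25600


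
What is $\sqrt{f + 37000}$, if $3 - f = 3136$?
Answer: $3 \sqrt{3763} \approx 184.03$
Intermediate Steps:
$f = -3133$ ($f = 3 - 3136 = -3133$)
$\sqrt{f + 37000} = \sqrt{-3133 + 37000} = \sqrt{33867} = 3 \sqrt{3763}$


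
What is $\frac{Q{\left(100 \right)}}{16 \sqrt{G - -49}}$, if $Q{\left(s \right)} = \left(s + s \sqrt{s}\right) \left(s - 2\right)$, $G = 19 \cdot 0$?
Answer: $\frac{1925}{2} \approx 962.5$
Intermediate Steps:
$G = 0$
$Q{\left(s \right)} = \left(-2 + s\right) \left(s + s^{\frac{3}{2}}\right)$ ($Q{\left(s \right)} = \left(s + s^{\frac{3}{2}}\right) \left(-2 + s\right) = \left(-2 + s\right) \left(s + s^{\frac{3}{2}}\right)$)
$\frac{Q{\left(100 \right)}}{16 \sqrt{G - -49}} = \frac{100^{2} + 100^{\frac{5}{2}} - 200 - 2 \cdot 100^{\frac{3}{2}}}{16 \sqrt{0 - -49}} = \frac{10000 + 100000 - 200 - 2000}{16 \sqrt{0 + \left(-20 + 69\right)}} = \frac{10000 + 100000 - 200 - 2000}{16 \sqrt{0 + 49}} = \frac{107800}{16 \sqrt{49}} = \frac{107800}{16 \cdot 7} = \frac{107800}{112} = 107800 \cdot \frac{1}{112} = \frac{1925}{2}$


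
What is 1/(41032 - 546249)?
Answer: -1/505217 ≈ -1.9793e-6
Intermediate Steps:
1/(41032 - 546249) = 1/(-505217) = -1/505217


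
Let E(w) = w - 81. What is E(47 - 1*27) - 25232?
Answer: -25293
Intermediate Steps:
E(w) = -81 + w
E(47 - 1*27) - 25232 = (-81 + (47 - 1*27)) - 25232 = (-81 + (47 - 27)) - 25232 = (-81 + 20) - 25232 = -61 - 25232 = -25293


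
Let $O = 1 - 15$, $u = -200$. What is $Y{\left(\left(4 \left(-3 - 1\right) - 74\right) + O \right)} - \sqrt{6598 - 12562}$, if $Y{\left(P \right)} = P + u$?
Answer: $-304 - 2 i \sqrt{1491} \approx -304.0 - 77.227 i$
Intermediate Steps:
$O = -14$ ($O = 1 - 15 = -14$)
$Y{\left(P \right)} = -200 + P$ ($Y{\left(P \right)} = P - 200 = -200 + P$)
$Y{\left(\left(4 \left(-3 - 1\right) - 74\right) + O \right)} - \sqrt{6598 - 12562} = \left(-200 - \left(88 - 4 \left(-3 - 1\right)\right)\right) - \sqrt{6598 - 12562} = \left(-200 + \left(\left(4 \left(-4\right) - 74\right) - 14\right)\right) - \sqrt{-5964} = \left(-200 - 104\right) - 2 i \sqrt{1491} = -304 - 2 i \sqrt{1491}$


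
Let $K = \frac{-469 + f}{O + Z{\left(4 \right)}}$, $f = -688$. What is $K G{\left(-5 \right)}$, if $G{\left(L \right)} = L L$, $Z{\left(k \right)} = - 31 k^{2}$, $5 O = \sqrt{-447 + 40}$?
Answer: $\frac{27590000}{473139} + \frac{11125 i \sqrt{407}}{473139} \approx 58.313 + 0.47436 i$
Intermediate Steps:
$O = \frac{i \sqrt{407}}{5}$ ($O = \frac{\sqrt{-447 + 40}}{5} = \frac{\sqrt{-407}}{5} = \frac{i \sqrt{407}}{5} \approx 4.0349 i$)
$G{\left(L \right)} = L^{2}$
$K = - \frac{1157}{-496 + \frac{i \sqrt{407}}{5}}$ ($K = \frac{-469 - 688}{\frac{i \sqrt{407}}{5} - 31 \cdot 4^{2}} = - \frac{1157}{\frac{i \sqrt{407}}{5} - 496} = - \frac{1157}{-496 + \frac{i \sqrt{407}}{5}} \approx 2.3325 + 0.018974 i$)
$K G{\left(-5 \right)} = \left(\frac{1103600}{473139} + \frac{445 i \sqrt{407}}{473139}\right) \left(-5\right)^{2} = \left(\frac{1103600}{473139} + \frac{445 i \sqrt{407}}{473139}\right) 25 = \frac{27590000}{473139} + \frac{11125 i \sqrt{407}}{473139}$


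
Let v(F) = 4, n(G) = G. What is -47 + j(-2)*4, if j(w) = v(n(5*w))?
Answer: -31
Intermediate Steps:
j(w) = 4
-47 + j(-2)*4 = -47 + 4*4 = -47 + 16 = -31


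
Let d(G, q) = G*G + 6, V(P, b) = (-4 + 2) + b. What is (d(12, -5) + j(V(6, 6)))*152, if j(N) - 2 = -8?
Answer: 21888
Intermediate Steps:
V(P, b) = -2 + b
d(G, q) = 6 + G² (d(G, q) = G² + 6 = 6 + G²)
j(N) = -6 (j(N) = 2 - 8 = -6)
(d(12, -5) + j(V(6, 6)))*152 = ((6 + 12²) - 6)*152 = ((6 + 144) - 6)*152 = (150 - 6)*152 = 144*152 = 21888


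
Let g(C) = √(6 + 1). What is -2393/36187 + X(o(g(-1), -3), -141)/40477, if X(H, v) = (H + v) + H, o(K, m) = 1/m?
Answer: -17997874/258483741 ≈ -0.069629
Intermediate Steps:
g(C) = √7
X(H, v) = v + 2*H
-2393/36187 + X(o(g(-1), -3), -141)/40477 = -2393/36187 + (-141 + 2/(-3))/40477 = -2393*1/36187 + (-141 + 2*(-⅓))*(1/40477) = -2393/36187 + (-141 - ⅔)*(1/40477) = -2393/36187 - 425/3*1/40477 = -2393/36187 - 25/7143 = -17997874/258483741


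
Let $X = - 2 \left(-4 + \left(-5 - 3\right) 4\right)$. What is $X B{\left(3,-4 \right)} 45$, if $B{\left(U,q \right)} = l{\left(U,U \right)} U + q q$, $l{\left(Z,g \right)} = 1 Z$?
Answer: $81000$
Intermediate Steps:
$l{\left(Z,g \right)} = Z$
$B{\left(U,q \right)} = U^{2} + q^{2}$ ($B{\left(U,q \right)} = U U + q q = U^{2} + q^{2}$)
$X = 72$ ($X = - 2 \left(-4 - 32\right) = \left(-2\right) \left(-36\right) = 72$)
$X B{\left(3,-4 \right)} 45 = 72 \left(3^{2} + \left(-4\right)^{2}\right) 45 = 72 \left(9 + 16\right) 45 = 72 \cdot 25 \cdot 45 = 1800 \cdot 45 = 81000$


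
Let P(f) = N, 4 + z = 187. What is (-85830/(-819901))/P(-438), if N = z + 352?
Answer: 17166/87729407 ≈ 0.00019567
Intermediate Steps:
z = 183 (z = -4 + 187 = 183)
N = 535 (N = 183 + 352 = 535)
P(f) = 535
(-85830/(-819901))/P(-438) = -85830/(-819901)/535 = -85830*(-1/819901)*(1/535) = (85830/819901)*(1/535) = 17166/87729407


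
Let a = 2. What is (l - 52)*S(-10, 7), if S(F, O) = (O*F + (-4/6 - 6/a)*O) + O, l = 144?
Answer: -24472/3 ≈ -8157.3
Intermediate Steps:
S(F, O) = -8*O/3 + F*O (S(F, O) = (O*F + (-4/6 - 6/2)*O) + O = (F*O + (-4*⅙ - 6*½)*O) + O = (F*O + (-⅔ - 3)*O) + O = (F*O - 11*O/3) + O = (-11*O/3 + F*O) + O = -8*O/3 + F*O)
(l - 52)*S(-10, 7) = (144 - 52)*((⅓)*7*(-8 + 3*(-10))) = 92*((⅓)*7*(-8 - 30)) = 92*((⅓)*7*(-38)) = 92*(-266/3) = -24472/3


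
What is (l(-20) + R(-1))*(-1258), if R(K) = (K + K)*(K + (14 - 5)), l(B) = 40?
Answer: -30192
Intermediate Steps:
R(K) = 2*K*(9 + K) (R(K) = (2*K)*(K + 9) = (2*K)*(9 + K) = 2*K*(9 + K))
(l(-20) + R(-1))*(-1258) = (40 + 2*(-1)*(9 - 1))*(-1258) = (40 + 2*(-1)*8)*(-1258) = (40 - 16)*(-1258) = 24*(-1258) = -30192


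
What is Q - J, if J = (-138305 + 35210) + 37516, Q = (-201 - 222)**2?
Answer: 244508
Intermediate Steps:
Q = 178929 (Q = (-423)**2 = 178929)
J = -65579 (J = -103095 + 37516 = -65579)
Q - J = 178929 - 1*(-65579) = 178929 + 65579 = 244508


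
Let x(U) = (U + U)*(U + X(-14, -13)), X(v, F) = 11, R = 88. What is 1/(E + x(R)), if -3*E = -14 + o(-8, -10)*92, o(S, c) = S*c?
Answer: 3/44926 ≈ 6.6777e-5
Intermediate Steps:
x(U) = 2*U*(11 + U) (x(U) = (U + U)*(U + 11) = (2*U)*(11 + U) = 2*U*(11 + U))
E = -7346/3 (E = -(-14 - 8*(-10)*92)/3 = -(-14 + 80*92)/3 = -(-14 + 7360)/3 = -⅓*7346 = -7346/3 ≈ -2448.7)
1/(E + x(R)) = 1/(-7346/3 + 2*88*(11 + 88)) = 1/(-7346/3 + 2*88*99) = 1/(-7346/3 + 17424) = 1/(44926/3) = 3/44926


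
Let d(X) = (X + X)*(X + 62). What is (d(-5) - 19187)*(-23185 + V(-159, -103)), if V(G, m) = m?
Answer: 460101016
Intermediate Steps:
d(X) = 2*X*(62 + X) (d(X) = (2*X)*(62 + X) = 2*X*(62 + X))
(d(-5) - 19187)*(-23185 + V(-159, -103)) = (2*(-5)*(62 - 5) - 19187)*(-23185 - 103) = (2*(-5)*57 - 19187)*(-23288) = (-570 - 19187)*(-23288) = -19757*(-23288) = 460101016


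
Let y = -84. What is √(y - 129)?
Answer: I*√213 ≈ 14.595*I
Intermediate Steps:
√(y - 129) = √(-84 - 129) = √(-213) = I*√213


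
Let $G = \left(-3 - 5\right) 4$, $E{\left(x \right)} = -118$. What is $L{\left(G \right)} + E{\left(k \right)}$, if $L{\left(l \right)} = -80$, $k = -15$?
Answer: $-198$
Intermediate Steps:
$G = -32$ ($G = \left(-8\right) 4 = -32$)
$L{\left(G \right)} + E{\left(k \right)} = -80 - 118 = -198$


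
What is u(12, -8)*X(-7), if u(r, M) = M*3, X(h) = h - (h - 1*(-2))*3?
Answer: -192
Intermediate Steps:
X(h) = -6 - 2*h (X(h) = h - (h + 2)*3 = h - (2 + h)*3 = h - (6 + 3*h) = h + (-6 - 3*h) = -6 - 2*h)
u(r, M) = 3*M
u(12, -8)*X(-7) = (3*(-8))*(-6 - 2*(-7)) = -24*(-6 + 14) = -24*8 = -192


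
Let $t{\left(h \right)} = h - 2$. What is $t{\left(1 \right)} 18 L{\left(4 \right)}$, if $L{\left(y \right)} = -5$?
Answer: $90$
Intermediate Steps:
$t{\left(h \right)} = -2 + h$
$t{\left(1 \right)} 18 L{\left(4 \right)} = \left(-2 + 1\right) 18 \left(-5\right) = \left(-1\right) 18 \left(-5\right) = \left(-18\right) \left(-5\right) = 90$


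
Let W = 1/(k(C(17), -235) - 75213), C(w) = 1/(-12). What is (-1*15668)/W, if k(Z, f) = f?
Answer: 1182119264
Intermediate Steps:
C(w) = -1/12
W = -1/75448 (W = 1/(-235 - 75213) = 1/(-75448) = -1/75448 ≈ -1.3254e-5)
(-1*15668)/W = (-1*15668)/(-1/75448) = -15668*(-75448) = 1182119264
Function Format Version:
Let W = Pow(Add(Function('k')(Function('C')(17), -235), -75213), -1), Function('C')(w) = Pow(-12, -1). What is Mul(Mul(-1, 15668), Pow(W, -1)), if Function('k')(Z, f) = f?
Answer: 1182119264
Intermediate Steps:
Function('C')(w) = Rational(-1, 12)
W = Rational(-1, 75448) (W = Pow(Add(-235, -75213), -1) = Pow(-75448, -1) = Rational(-1, 75448) ≈ -1.3254e-5)
Mul(Mul(-1, 15668), Pow(W, -1)) = Mul(Mul(-1, 15668), Pow(Rational(-1, 75448), -1)) = Mul(-15668, -75448) = 1182119264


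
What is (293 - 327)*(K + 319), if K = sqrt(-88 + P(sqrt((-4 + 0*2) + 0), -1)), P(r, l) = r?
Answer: -10846 - 34*sqrt(-88 + 2*I) ≈ -10850.0 - 318.97*I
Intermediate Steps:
K = sqrt(-88 + 2*I) (K = sqrt(-88 + sqrt((-4 + 0*2) + 0)) = sqrt(-88 + sqrt((-4 + 0) + 0)) = sqrt(-88 + sqrt(-4 + 0)) = sqrt(-88 + sqrt(-4)) = sqrt(-88 + 2*I) ≈ 0.1066 + 9.3814*I)
(293 - 327)*(K + 319) = (293 - 327)*(sqrt(-88 + 2*I) + 319) = -34*(319 + sqrt(-88 + 2*I)) = -10846 - 34*sqrt(-88 + 2*I)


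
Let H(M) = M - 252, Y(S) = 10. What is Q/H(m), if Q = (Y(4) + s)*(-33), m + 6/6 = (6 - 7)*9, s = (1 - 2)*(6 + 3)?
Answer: 33/262 ≈ 0.12595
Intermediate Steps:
s = -9 (s = -1*9 = -9)
m = -10 (m = -1 + (6 - 7)*9 = -1 - 1*9 = -1 - 9 = -10)
Q = -33 (Q = (10 - 9)*(-33) = 1*(-33) = -33)
H(M) = -252 + M
Q/H(m) = -33/(-252 - 10) = -33/(-262) = -33*(-1/262) = 33/262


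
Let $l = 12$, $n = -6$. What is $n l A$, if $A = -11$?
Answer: $792$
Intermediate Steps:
$n l A = \left(-6\right) 12 \left(-11\right) = \left(-72\right) \left(-11\right) = 792$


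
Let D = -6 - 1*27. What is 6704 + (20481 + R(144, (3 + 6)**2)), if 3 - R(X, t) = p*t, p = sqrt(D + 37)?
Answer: 27026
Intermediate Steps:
D = -33 (D = -6 - 27 = -33)
p = 2 (p = sqrt(-33 + 37) = sqrt(4) = 2)
R(X, t) = 3 - 2*t
6704 + (20481 + R(144, (3 + 6)**2)) = 6704 + (20481 + (3 - 2*(3 + 6)**2)) = 6704 + (20481 + (3 - 2*9**2)) = 6704 + (20481 + (3 - 2*81)) = 6704 + (20481 + (3 - 162)) = 6704 + (20481 - 159) = 6704 + 20322 = 27026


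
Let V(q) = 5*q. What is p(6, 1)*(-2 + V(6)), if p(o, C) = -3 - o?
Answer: -252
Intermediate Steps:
p(6, 1)*(-2 + V(6)) = (-3 - 1*6)*(-2 + 5*6) = (-3 - 6)*(-2 + 30) = -9*28 = -252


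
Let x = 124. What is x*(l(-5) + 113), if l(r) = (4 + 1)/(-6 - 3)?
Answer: 125488/9 ≈ 13943.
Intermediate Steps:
l(r) = -5/9 (l(r) = 5/(-9) = 5*(-⅑) = -5/9)
x*(l(-5) + 113) = 124*(-5/9 + 113) = 124*(1012/9) = 125488/9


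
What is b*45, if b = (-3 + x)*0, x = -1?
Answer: 0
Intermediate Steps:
b = 0 (b = (-3 - 1)*0 = -4*0 = 0)
b*45 = 0*45 = 0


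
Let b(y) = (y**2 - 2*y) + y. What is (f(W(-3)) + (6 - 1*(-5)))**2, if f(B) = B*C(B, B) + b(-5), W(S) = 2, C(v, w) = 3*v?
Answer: 2809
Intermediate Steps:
b(y) = y**2 - y
f(B) = 30 + 3*B**2 (f(B) = B*(3*B) - 5*(-1 - 5) = 3*B**2 - 5*(-6) = 3*B**2 + 30 = 30 + 3*B**2)
(f(W(-3)) + (6 - 1*(-5)))**2 = ((30 + 3*2**2) + (6 - 1*(-5)))**2 = ((30 + 3*4) + (6 + 5))**2 = ((30 + 12) + 11)**2 = (42 + 11)**2 = 53**2 = 2809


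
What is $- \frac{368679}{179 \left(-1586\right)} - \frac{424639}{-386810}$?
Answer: $\frac{65790297064}{27453259535} \approx 2.3964$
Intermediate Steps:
$- \frac{368679}{179 \left(-1586\right)} - \frac{424639}{-386810} = - \frac{368679}{-283894} - - \frac{424639}{386810} = \left(-368679\right) \left(- \frac{1}{283894}\right) + \frac{424639}{386810} = \frac{368679}{283894} + \frac{424639}{386810} = \frac{65790297064}{27453259535}$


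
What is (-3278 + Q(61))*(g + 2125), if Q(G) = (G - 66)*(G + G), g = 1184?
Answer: -12865392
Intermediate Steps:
Q(G) = 2*G*(-66 + G) (Q(G) = (-66 + G)*(2*G) = 2*G*(-66 + G))
(-3278 + Q(61))*(g + 2125) = (-3278 + 2*61*(-66 + 61))*(1184 + 2125) = (-3278 + 2*61*(-5))*3309 = (-3278 - 610)*3309 = -3888*3309 = -12865392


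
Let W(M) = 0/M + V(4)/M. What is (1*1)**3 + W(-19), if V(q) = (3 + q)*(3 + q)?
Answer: -30/19 ≈ -1.5789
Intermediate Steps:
V(q) = (3 + q)**2
W(M) = 49/M (W(M) = 0/M + (3 + 4)**2/M = 0 + 7**2/M = 0 + 49/M = 49/M)
(1*1)**3 + W(-19) = (1*1)**3 + 49/(-19) = 1**3 + 49*(-1/19) = 1 - 49/19 = -30/19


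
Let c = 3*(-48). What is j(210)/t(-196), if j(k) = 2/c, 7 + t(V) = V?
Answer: 1/14616 ≈ 6.8418e-5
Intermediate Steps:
c = -144
t(V) = -7 + V
j(k) = -1/72 (j(k) = 2/(-144) = 2*(-1/144) = -1/72)
j(210)/t(-196) = -1/(72*(-7 - 196)) = -1/72/(-203) = -1/72*(-1/203) = 1/14616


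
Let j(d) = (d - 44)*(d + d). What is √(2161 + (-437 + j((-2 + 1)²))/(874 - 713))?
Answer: √55931078/161 ≈ 46.452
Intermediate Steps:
j(d) = 2*d*(-44 + d) (j(d) = (-44 + d)*(2*d) = 2*d*(-44 + d))
√(2161 + (-437 + j((-2 + 1)²))/(874 - 713)) = √(2161 + (-437 + 2*(-2 + 1)²*(-44 + (-2 + 1)²))/(874 - 713)) = √(2161 + (-437 + 2*(-1)²*(-44 + (-1)²))/161) = √(2161 + (-437 + 2*1*(-44 + 1))*(1/161)) = √(2161 + (-437 + 2*1*(-43))*(1/161)) = √(2161 + (-437 - 86)*(1/161)) = √(2161 - 523*1/161) = √(2161 - 523/161) = √(347398/161) = √55931078/161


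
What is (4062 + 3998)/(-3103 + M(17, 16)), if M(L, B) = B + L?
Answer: -806/307 ≈ -2.6254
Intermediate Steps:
(4062 + 3998)/(-3103 + M(17, 16)) = (4062 + 3998)/(-3103 + (16 + 17)) = 8060/(-3103 + 33) = 8060/(-3070) = 8060*(-1/3070) = -806/307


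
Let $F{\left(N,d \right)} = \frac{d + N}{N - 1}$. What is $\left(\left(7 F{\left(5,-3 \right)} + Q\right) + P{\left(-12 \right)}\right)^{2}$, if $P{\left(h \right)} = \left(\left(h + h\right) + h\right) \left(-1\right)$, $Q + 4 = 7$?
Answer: $\frac{7225}{4} \approx 1806.3$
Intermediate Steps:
$Q = 3$ ($Q = -4 + 7 = 3$)
$F{\left(N,d \right)} = \frac{N + d}{-1 + N}$
$P{\left(h \right)} = - 3 h$ ($P{\left(h \right)} = \left(2 h + h\right) \left(-1\right) = 3 h \left(-1\right) = - 3 h$)
$\left(\left(7 F{\left(5,-3 \right)} + Q\right) + P{\left(-12 \right)}\right)^{2} = \left(\left(7 \frac{5 - 3}{-1 + 5} + 3\right) - -36\right)^{2} = \left(\left(7 \cdot \frac{1}{4} \cdot 2 + 3\right) + 36\right)^{2} = \left(\left(7 \cdot \frac{1}{2} + 3\right) + 36\right)^{2} = \left(\left(\frac{7}{2} + 3\right) + 36\right)^{2} = \left(\frac{13}{2} + 36\right)^{2} = \left(\frac{85}{2}\right)^{2} = \frac{7225}{4}$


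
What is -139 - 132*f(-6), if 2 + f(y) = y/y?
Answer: -7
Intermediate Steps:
f(y) = -1 (f(y) = -2 + y/y = -2 + 1 = -1)
-139 - 132*f(-6) = -139 - 132*(-1) = -139 + 132 = -7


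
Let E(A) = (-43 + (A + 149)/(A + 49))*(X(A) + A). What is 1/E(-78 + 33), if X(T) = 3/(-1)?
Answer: 1/816 ≈ 0.0012255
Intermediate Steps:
X(T) = -3 (X(T) = 3*(-1) = -3)
E(A) = (-43 + (149 + A)/(49 + A))*(-3 + A) (E(A) = (-43 + (A + 149)/(A + 49))*(-3 + A) = (-43 + (149 + A)/(49 + A))*(-3 + A))
1/E(-78 + 33) = 1/(2*(2937 - 916*(-78 + 33) - 21*(-78 + 33)²)/(49 + (-78 + 33))) = 1/(2*(2937 - 916*(-45) - 21*(-45)²)/(49 - 45)) = 1/(2*(2937 + 41220 - 21*2025)/4) = 1/(2*(¼)*(2937 + 41220 - 42525)) = 1/(2*(¼)*1632) = 1/816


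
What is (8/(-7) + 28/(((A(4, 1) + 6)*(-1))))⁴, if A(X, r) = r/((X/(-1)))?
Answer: 878013976576/671898241 ≈ 1306.8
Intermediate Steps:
A(X, r) = -r/X (A(X, r) = r/((X*(-1))) = r/((-X)) = r*(-1/X) = -r/X)
(8/(-7) + 28/(((A(4, 1) + 6)*(-1))))⁴ = (8/(-7) + 28/(((-1*1/4 + 6)*(-1))))⁴ = (8*(-⅐) + 28/(((-1*1*¼ + 6)*(-1))))⁴ = (-8/7 + 28/(((-¼ + 6)*(-1))))⁴ = (-8/7 + 28/(((23/4)*(-1))))⁴ = (-8/7 + 28/(-23/4))⁴ = (-8/7 + 28*(-4/23))⁴ = (-8/7 - 112/23)⁴ = (-968/161)⁴ = 878013976576/671898241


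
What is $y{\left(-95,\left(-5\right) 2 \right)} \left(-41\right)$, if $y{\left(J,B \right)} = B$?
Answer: $410$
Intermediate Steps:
$y{\left(-95,\left(-5\right) 2 \right)} \left(-41\right) = \left(-5\right) 2 \left(-41\right) = \left(-10\right) \left(-41\right) = 410$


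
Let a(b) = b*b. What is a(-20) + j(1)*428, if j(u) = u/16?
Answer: 1707/4 ≈ 426.75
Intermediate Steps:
j(u) = u/16 (j(u) = u*(1/16) = u/16)
a(b) = b²
a(-20) + j(1)*428 = (-20)² + ((1/16)*1)*428 = 400 + (1/16)*428 = 400 + 107/4 = 1707/4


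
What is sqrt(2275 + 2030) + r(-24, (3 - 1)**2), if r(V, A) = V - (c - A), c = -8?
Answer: -12 + sqrt(4305) ≈ 53.612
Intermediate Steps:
r(V, A) = 8 + A + V (r(V, A) = V - (-8 - A) = V + (8 + A) = 8 + A + V)
sqrt(2275 + 2030) + r(-24, (3 - 1)**2) = sqrt(2275 + 2030) + (8 + (3 - 1)**2 - 24) = sqrt(4305) + (8 + 2**2 - 24) = sqrt(4305) + (8 + 4 - 24) = sqrt(4305) - 12 = -12 + sqrt(4305)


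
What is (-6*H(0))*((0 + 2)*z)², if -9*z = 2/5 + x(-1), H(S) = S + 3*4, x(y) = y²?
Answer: -1568/225 ≈ -6.9689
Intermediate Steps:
H(S) = 12 + S (H(S) = S + 12 = 12 + S)
z = -7/45 (z = -(2/5 + (-1)²)/9 = -(2*(⅕) + 1)/9 = -(⅖ + 1)/9 = -⅑*7/5 = -7/45 ≈ -0.15556)
(-6*H(0))*((0 + 2)*z)² = (-6*(12 + 0))*((0 + 2)*(-7/45))² = (-6*12)*(2*(-7/45))² = -72*(-14/45)² = -72*196/2025 = -1568/225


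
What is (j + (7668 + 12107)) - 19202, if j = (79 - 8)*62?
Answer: 4975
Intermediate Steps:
j = 4402 (j = 71*62 = 4402)
(j + (7668 + 12107)) - 19202 = (4402 + (7668 + 12107)) - 19202 = (4402 + 19775) - 19202 = 24177 - 19202 = 4975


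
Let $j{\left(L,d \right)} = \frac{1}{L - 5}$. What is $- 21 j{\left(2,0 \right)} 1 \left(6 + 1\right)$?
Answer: $49$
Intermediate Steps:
$j{\left(L,d \right)} = \frac{1}{-5 + L}$
$- 21 j{\left(2,0 \right)} 1 \left(6 + 1\right) = - \frac{21}{-5 + 2} \cdot 1 \left(6 + 1\right) = - \frac{21}{-3} \cdot 1 \cdot 7 = \left(-21\right) \left(- \frac{1}{3}\right) 7 = 7 \cdot 7 = 49$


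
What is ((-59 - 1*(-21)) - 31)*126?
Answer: -8694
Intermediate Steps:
((-59 - 1*(-21)) - 31)*126 = ((-59 + 21) - 31)*126 = (-38 - 31)*126 = -69*126 = -8694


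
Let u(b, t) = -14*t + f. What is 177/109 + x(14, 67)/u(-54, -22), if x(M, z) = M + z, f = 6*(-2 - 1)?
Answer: 60159/31610 ≈ 1.9032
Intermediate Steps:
f = -18 (f = 6*(-3) = -18)
u(b, t) = -18 - 14*t (u(b, t) = -14*t - 18 = -18 - 14*t)
177/109 + x(14, 67)/u(-54, -22) = 177/109 + (14 + 67)/(-18 - 14*(-22)) = 177*(1/109) + 81/(-18 + 308) = 177/109 + 81/290 = 60159/31610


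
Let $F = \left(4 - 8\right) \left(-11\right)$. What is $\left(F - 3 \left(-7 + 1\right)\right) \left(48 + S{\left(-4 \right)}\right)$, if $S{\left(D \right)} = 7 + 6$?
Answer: $3782$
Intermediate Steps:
$S{\left(D \right)} = 13$
$F = 44$ ($F = \left(-4\right) \left(-11\right) = 44$)
$\left(F - 3 \left(-7 + 1\right)\right) \left(48 + S{\left(-4 \right)}\right) = \left(44 - 3 \left(-7 + 1\right)\right) \left(48 + 13\right) = \left(44 - -18\right) 61 = \left(44 + 18\right) 61 = 62 \cdot 61 = 3782$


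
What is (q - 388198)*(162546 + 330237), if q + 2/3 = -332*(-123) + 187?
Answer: -171082266547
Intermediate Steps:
q = 123067/3 (q = -⅔ + (-332*(-123) + 187) = -⅔ + (40836 + 187) = -⅔ + 41023 = 123067/3 ≈ 41022.)
(q - 388198)*(162546 + 330237) = (123067/3 - 388198)*(162546 + 330237) = -1041527/3*492783 = -171082266547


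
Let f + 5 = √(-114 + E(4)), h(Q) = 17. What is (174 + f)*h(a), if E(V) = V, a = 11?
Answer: 2873 + 17*I*√110 ≈ 2873.0 + 178.3*I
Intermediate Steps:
f = -5 + I*√110 (f = -5 + √(-114 + 4) = -5 + √(-110) = -5 + I*√110 ≈ -5.0 + 10.488*I)
(174 + f)*h(a) = (174 + (-5 + I*√110))*17 = (169 + I*√110)*17 = 2873 + 17*I*√110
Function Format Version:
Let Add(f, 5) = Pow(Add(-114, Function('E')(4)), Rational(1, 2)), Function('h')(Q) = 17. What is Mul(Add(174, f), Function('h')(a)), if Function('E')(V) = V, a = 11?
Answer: Add(2873, Mul(17, I, Pow(110, Rational(1, 2)))) ≈ Add(2873.0, Mul(178.30, I))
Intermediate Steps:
f = Add(-5, Mul(I, Pow(110, Rational(1, 2)))) (f = Add(-5, Pow(Add(-114, 4), Rational(1, 2))) = Add(-5, Pow(-110, Rational(1, 2))) = Add(-5, Mul(I, Pow(110, Rational(1, 2)))) ≈ Add(-5.0000, Mul(10.488, I)))
Mul(Add(174, f), Function('h')(a)) = Mul(Add(174, Add(-5, Mul(I, Pow(110, Rational(1, 2))))), 17) = Mul(Add(169, Mul(I, Pow(110, Rational(1, 2)))), 17) = Add(2873, Mul(17, I, Pow(110, Rational(1, 2))))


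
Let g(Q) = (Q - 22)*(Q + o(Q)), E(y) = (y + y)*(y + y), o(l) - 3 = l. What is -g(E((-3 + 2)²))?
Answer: 198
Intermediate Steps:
o(l) = 3 + l
E(y) = 4*y² (E(y) = (2*y)*(2*y) = 4*y²)
g(Q) = (-22 + Q)*(3 + 2*Q) (g(Q) = (Q - 22)*(Q + (3 + Q)) = (-22 + Q)*(3 + 2*Q))
-g(E((-3 + 2)²)) = -(-66 - 164*((-3 + 2)²)² + 2*(4*((-3 + 2)²)²)²) = -(-66 - 164*((-1)²)² + 2*(4*((-1)²)²)²) = -(-66 - 164*1² + 2*(4*1²)²) = -(-66 - 164 + 2*(4*1)²) = -(-66 - 41*4 + 2*4²) = -(-66 - 164 + 2*16) = -(-66 - 164 + 32) = -1*(-198) = 198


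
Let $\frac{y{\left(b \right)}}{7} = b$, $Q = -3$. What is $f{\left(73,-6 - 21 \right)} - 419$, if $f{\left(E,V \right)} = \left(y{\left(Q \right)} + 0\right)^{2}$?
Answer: $22$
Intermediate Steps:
$y{\left(b \right)} = 7 b$
$f{\left(E,V \right)} = 441$ ($f{\left(E,V \right)} = \left(7 \left(-3\right) + 0\right)^{2} = \left(-21 + 0\right)^{2} = \left(-21\right)^{2} = 441$)
$f{\left(73,-6 - 21 \right)} - 419 = 441 - 419 = 22$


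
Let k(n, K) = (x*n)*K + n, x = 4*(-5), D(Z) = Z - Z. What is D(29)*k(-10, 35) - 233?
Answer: -233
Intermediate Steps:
D(Z) = 0
x = -20
k(n, K) = n - 20*K*n (k(n, K) = (-20*n)*K + n = -20*K*n + n = n - 20*K*n)
D(29)*k(-10, 35) - 233 = 0*(-10*(1 - 20*35)) - 233 = 0*(-10*(1 - 700)) - 233 = 0*(-10*(-699)) - 233 = 0*6990 - 233 = 0 - 233 = -233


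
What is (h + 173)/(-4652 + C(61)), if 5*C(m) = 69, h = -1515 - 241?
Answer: 7915/23191 ≈ 0.34130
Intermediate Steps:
h = -1756
C(m) = 69/5 (C(m) = (⅕)*69 = 69/5)
(h + 173)/(-4652 + C(61)) = (-1756 + 173)/(-4652 + 69/5) = -1583/(-23191/5) = -1583*(-5/23191) = 7915/23191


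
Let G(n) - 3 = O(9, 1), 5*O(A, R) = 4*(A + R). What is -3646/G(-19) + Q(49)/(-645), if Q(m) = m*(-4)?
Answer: -2349514/7095 ≈ -331.15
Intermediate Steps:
Q(m) = -4*m
O(A, R) = 4*A/5 + 4*R/5 (O(A, R) = (4*(A + R))/5 = (4*A + 4*R)/5 = 4*A/5 + 4*R/5)
G(n) = 11 (G(n) = 3 + ((⅘)*9 + (⅘)*1) = 3 + (36/5 + ⅘) = 3 + 8 = 11)
-3646/G(-19) + Q(49)/(-645) = -3646/11 - 4*49/(-645) = -3646*1/11 - 196*(-1/645) = -3646/11 + 196/645 = -2349514/7095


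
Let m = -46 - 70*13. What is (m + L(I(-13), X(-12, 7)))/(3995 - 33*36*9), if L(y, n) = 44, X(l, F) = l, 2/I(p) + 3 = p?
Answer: 912/6697 ≈ 0.13618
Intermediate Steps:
I(p) = 2/(-3 + p)
m = -956 (m = -46 - 910 = -956)
(m + L(I(-13), X(-12, 7)))/(3995 - 33*36*9) = (-956 + 44)/(3995 - 33*36*9) = -912/(3995 - 1188*9) = -912/(3995 - 10692) = -912/(-6697) = -912*(-1/6697) = 912/6697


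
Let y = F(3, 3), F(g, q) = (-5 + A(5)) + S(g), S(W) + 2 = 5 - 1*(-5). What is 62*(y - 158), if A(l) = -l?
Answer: -9920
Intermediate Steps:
S(W) = 8 (S(W) = -2 + (5 - 1*(-5)) = -2 + (5 + 5) = -2 + 10 = 8)
F(g, q) = -2 (F(g, q) = (-5 - 1*5) + 8 = (-5 - 5) + 8 = -10 + 8 = -2)
y = -2
62*(y - 158) = 62*(-2 - 158) = 62*(-160) = -9920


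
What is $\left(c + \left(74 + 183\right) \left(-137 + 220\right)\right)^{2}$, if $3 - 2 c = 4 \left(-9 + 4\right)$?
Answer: $\frac{1822009225}{4} \approx 4.555 \cdot 10^{8}$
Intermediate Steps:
$c = \frac{23}{2}$ ($c = \frac{3}{2} - \frac{4 \left(-9 + 4\right)}{2} = \frac{3}{2} - \frac{4 \left(-5\right)}{2} = \frac{3}{2} - -10 = \frac{3}{2} + 10 = \frac{23}{2} \approx 11.5$)
$\left(c + \left(74 + 183\right) \left(-137 + 220\right)\right)^{2} = \left(\frac{23}{2} + \left(74 + 183\right) \left(-137 + 220\right)\right)^{2} = \left(\frac{23}{2} + 257 \cdot 83\right)^{2} = \left(\frac{23}{2} + 21331\right)^{2} = \left(\frac{42685}{2}\right)^{2} = \frac{1822009225}{4}$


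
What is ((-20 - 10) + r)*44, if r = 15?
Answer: -660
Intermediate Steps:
((-20 - 10) + r)*44 = ((-20 - 10) + 15)*44 = (-30 + 15)*44 = -15*44 = -660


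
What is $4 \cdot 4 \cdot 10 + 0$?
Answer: $160$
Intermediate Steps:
$4 \cdot 4 \cdot 10 + 0 = 16 \cdot 10 + 0 = 160 + 0 = 160$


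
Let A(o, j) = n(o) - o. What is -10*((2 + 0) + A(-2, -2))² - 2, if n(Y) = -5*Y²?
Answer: -2562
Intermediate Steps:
A(o, j) = -o - 5*o² (A(o, j) = -5*o² - o = -o - 5*o²)
-10*((2 + 0) + A(-2, -2))² - 2 = -10*((2 + 0) - 2*(-1 - 5*(-2)))² - 2 = -10*(2 - 2*(-1 + 10))² - 2 = -10*(2 - 2*9)² - 2 = -10*(2 - 18)² - 2 = -10*(-16)² - 2 = -10*256 - 2 = -2560 - 2 = -2562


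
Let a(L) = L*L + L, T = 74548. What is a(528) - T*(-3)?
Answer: 502956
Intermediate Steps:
a(L) = L + L**2 (a(L) = L**2 + L = L + L**2)
a(528) - T*(-3) = 528*(1 + 528) - 74548*(-3) = 528*529 - 1*(-223644) = 279312 + 223644 = 502956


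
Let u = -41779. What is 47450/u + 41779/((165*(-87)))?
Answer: -2426629591/599737545 ≈ -4.0462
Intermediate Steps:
47450/u + 41779/((165*(-87))) = 47450/(-41779) + 41779/((165*(-87))) = 47450*(-1/41779) + 41779/(-14355) = -47450/41779 + 41779*(-1/14355) = -47450/41779 - 41779/14355 = -2426629591/599737545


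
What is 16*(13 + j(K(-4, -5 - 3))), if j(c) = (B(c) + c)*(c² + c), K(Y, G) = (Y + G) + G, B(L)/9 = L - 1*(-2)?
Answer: -1106352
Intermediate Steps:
B(L) = 18 + 9*L (B(L) = 9*(L - 1*(-2)) = 9*(L + 2) = 9*(2 + L) = 18 + 9*L)
K(Y, G) = Y + 2*G (K(Y, G) = (G + Y) + G = Y + 2*G)
j(c) = (18 + 10*c)*(c + c²) (j(c) = ((18 + 9*c) + c)*(c² + c) = (18 + 10*c)*(c + c²))
16*(13 + j(K(-4, -5 - 3))) = 16*(13 + 2*(-4 + 2*(-5 - 3))*(9 + 5*(-4 + 2*(-5 - 3))² + 14*(-4 + 2*(-5 - 3)))) = 16*(13 + 2*(-4 + 2*(-8))*(9 + 5*(-4 + 2*(-8))² + 14*(-4 + 2*(-8)))) = 16*(13 + 2*(-4 - 16)*(9 + 5*(-4 - 16)² + 14*(-4 - 16))) = 16*(13 + 2*(-20)*(9 + 5*(-20)² + 14*(-20))) = 16*(13 + 2*(-20)*(9 + 5*400 - 280)) = 16*(13 + 2*(-20)*(9 + 2000 - 280)) = 16*(13 + 2*(-20)*1729) = 16*(13 - 69160) = 16*(-69147) = -1106352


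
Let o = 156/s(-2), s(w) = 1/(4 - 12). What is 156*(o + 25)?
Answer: -190788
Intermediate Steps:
s(w) = -⅛ (s(w) = 1/(-8) = -⅛)
o = -1248 (o = 156/(-⅛) = 156*(-8) = -1248)
156*(o + 25) = 156*(-1248 + 25) = 156*(-1223) = -190788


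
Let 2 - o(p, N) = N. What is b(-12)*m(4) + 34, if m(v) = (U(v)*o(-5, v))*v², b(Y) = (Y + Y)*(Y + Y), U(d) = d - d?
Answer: 34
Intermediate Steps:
U(d) = 0
b(Y) = 4*Y² (b(Y) = (2*Y)*(2*Y) = 4*Y²)
o(p, N) = 2 - N
m(v) = 0 (m(v) = (0*(2 - v))*v² = 0*v² = 0)
b(-12)*m(4) + 34 = (4*(-12)²)*0 + 34 = (4*144)*0 + 34 = 576*0 + 34 = 0 + 34 = 34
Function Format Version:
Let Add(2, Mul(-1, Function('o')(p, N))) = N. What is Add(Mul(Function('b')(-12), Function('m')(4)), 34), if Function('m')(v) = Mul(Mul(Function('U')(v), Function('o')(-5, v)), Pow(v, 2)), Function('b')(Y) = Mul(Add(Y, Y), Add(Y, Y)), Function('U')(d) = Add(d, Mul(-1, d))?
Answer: 34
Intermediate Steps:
Function('U')(d) = 0
Function('b')(Y) = Mul(4, Pow(Y, 2)) (Function('b')(Y) = Mul(Mul(2, Y), Mul(2, Y)) = Mul(4, Pow(Y, 2)))
Function('o')(p, N) = Add(2, Mul(-1, N))
Function('m')(v) = 0 (Function('m')(v) = Mul(Mul(0, Add(2, Mul(-1, v))), Pow(v, 2)) = Mul(0, Pow(v, 2)) = 0)
Add(Mul(Function('b')(-12), Function('m')(4)), 34) = Add(Mul(Mul(4, Pow(-12, 2)), 0), 34) = Add(Mul(Mul(4, 144), 0), 34) = Add(Mul(576, 0), 34) = Add(0, 34) = 34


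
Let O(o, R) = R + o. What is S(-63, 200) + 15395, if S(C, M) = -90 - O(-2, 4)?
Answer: 15303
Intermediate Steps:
S(C, M) = -92 (S(C, M) = -90 - (4 - 2) = -90 - 1*2 = -90 - 2 = -92)
S(-63, 200) + 15395 = -92 + 15395 = 15303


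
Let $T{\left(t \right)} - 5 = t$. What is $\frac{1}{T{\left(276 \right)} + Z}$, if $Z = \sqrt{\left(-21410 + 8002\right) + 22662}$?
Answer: $\frac{281}{69707} - \frac{\sqrt{9254}}{69707} \approx 0.0026511$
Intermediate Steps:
$T{\left(t \right)} = 5 + t$
$Z = \sqrt{9254}$ ($Z = \sqrt{-13408 + 22662} = \sqrt{9254} \approx 96.198$)
$\frac{1}{T{\left(276 \right)} + Z} = \frac{1}{\left(5 + 276\right) + \sqrt{9254}} = \frac{1}{281 + \sqrt{9254}}$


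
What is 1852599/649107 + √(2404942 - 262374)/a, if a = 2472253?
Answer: 617533/216369 + 2*√535642/2472253 ≈ 2.8547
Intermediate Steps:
1852599/649107 + √(2404942 - 262374)/a = 1852599/649107 + √(2404942 - 262374)/2472253 = 1852599*(1/649107) + √2142568*(1/2472253) = 617533/216369 + (2*√535642)*(1/2472253) = 617533/216369 + 2*√535642/2472253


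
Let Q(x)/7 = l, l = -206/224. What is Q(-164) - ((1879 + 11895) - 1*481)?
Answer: -212791/16 ≈ -13299.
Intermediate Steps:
l = -103/112 (l = -206*1/224 = -103/112 ≈ -0.91964)
Q(x) = -103/16 (Q(x) = 7*(-103/112) = -103/16)
Q(-164) - ((1879 + 11895) - 1*481) = -103/16 - ((1879 + 11895) - 1*481) = -103/16 - (13774 - 481) = -103/16 - 1*13293 = -103/16 - 13293 = -212791/16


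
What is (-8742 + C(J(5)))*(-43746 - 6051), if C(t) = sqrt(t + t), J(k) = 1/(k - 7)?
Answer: 435325374 - 49797*I ≈ 4.3533e+8 - 49797.0*I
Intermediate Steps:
J(k) = 1/(-7 + k)
C(t) = sqrt(2)*sqrt(t) (C(t) = sqrt(2*t) = sqrt(2)*sqrt(t))
(-8742 + C(J(5)))*(-43746 - 6051) = (-8742 + sqrt(2)*sqrt(1/(-7 + 5)))*(-43746 - 6051) = (-8742 + sqrt(2)*sqrt(1/(-2)))*(-49797) = (-8742 + sqrt(2)*sqrt(-1/2))*(-49797) = (-8742 + sqrt(2)*(I*sqrt(2)/2))*(-49797) = (-8742 + I)*(-49797) = 435325374 - 49797*I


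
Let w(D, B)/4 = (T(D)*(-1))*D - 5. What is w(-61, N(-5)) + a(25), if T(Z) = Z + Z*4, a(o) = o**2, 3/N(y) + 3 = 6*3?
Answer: -73815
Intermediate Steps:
N(y) = 1/5 (N(y) = 3/(-3 + 6*3) = 3/(-3 + 18) = 3/15 = 3*(1/15) = 1/5)
T(Z) = 5*Z (T(Z) = Z + 4*Z = 5*Z)
w(D, B) = -20 - 20*D**2 (w(D, B) = 4*(((5*D)*(-1))*D - 5) = 4*((-5*D)*D - 5) = 4*(-5*D**2 - 5) = 4*(-5 - 5*D**2) = -20 - 20*D**2)
w(-61, N(-5)) + a(25) = (-20 - 20*(-61)**2) + 25**2 = (-20 - 20*3721) + 625 = (-20 - 74420) + 625 = -74440 + 625 = -73815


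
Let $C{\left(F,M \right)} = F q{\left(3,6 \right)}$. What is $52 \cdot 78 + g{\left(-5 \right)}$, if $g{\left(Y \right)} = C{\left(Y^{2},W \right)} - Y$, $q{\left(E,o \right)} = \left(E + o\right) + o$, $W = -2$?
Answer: $4436$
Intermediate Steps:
$q{\left(E,o \right)} = E + 2 o$
$C{\left(F,M \right)} = 15 F$ ($C{\left(F,M \right)} = F \left(3 + 2 \cdot 6\right) = F \left(3 + 12\right) = F 15 = 15 F$)
$g{\left(Y \right)} = - Y + 15 Y^{2}$ ($g{\left(Y \right)} = 15 Y^{2} - Y = - Y + 15 Y^{2}$)
$52 \cdot 78 + g{\left(-5 \right)} = 52 \cdot 78 - 5 \left(-1 + 15 \left(-5\right)\right) = 4056 - 5 \left(-1 - 75\right) = 4056 - -380 = 4056 + 380 = 4436$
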